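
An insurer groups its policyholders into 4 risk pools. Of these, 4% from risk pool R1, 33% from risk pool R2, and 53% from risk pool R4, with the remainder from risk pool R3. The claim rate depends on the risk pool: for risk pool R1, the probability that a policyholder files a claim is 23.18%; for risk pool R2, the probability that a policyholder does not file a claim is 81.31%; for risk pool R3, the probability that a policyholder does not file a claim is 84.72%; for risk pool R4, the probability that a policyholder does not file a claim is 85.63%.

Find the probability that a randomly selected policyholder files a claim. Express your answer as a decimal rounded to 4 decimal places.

P(C) ≈ 0.1624

P(R3) = 1 − (0.04 + 0.33 + 0.53) = 0.1.
P(C|R2) = 1 − 0.8131 = 0.1869.
P(C|R3) = 1 − 0.8472 = 0.1528.
P(C|R4) = 1 − 0.8563 = 0.1437.
P(C) = P(C|R1)·P(R1) + P(C|R2)·P(R2) + P(C|R3)·P(R3) + P(C|R4)·P(R4)
      = 0.2318·0.04 + 0.1869·0.33 + 0.1528·0.1 + 0.1437·0.53
      = 0.009272 + 0.061677 + 0.01528 + 0.076161 = 0.16239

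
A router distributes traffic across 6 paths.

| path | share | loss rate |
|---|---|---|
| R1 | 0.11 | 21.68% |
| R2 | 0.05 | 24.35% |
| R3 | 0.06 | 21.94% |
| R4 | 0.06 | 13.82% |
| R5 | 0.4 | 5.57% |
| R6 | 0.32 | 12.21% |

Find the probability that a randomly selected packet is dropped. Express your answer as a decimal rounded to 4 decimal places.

Using total probability over the partition,
P(L) = P(L|R1)·P(R1) + P(L|R2)·P(R2) + P(L|R3)·P(R3) + P(L|R4)·P(R4) + P(L|R5)·P(R5) + P(L|R6)·P(R6)
      = 0.2168·0.11 + 0.2435·0.05 + 0.2194·0.06 + 0.1382·0.06 + 0.0557·0.4 + 0.1221·0.32
      = 0.023848 + 0.012175 + 0.013164 + 0.008292 + 0.02228 + 0.039072 = 0.118831

P(L) ≈ 0.1188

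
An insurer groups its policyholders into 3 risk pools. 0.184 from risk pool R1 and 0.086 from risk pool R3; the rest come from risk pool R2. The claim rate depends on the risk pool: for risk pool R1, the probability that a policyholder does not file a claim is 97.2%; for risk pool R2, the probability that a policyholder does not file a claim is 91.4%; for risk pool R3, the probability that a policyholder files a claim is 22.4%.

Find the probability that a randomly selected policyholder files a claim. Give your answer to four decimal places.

0.0872

P(R2) = 1 − (0.184 + 0.086) = 0.73.
P(C|R1) = 1 − 0.972 = 0.028.
P(C|R2) = 1 − 0.914 = 0.086.
P(C) = P(C|R1)·P(R1) + P(C|R2)·P(R2) + P(C|R3)·P(R3)
      = 0.028·0.184 + 0.086·0.73 + 0.224·0.086
      = 0.005152 + 0.06278 + 0.019264 = 0.087196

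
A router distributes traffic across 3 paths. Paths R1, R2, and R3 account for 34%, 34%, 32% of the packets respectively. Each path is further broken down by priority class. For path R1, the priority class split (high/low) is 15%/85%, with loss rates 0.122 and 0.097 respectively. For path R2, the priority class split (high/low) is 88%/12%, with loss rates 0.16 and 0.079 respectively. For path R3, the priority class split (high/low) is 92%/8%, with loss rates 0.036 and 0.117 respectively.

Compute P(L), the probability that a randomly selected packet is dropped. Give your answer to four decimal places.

P(L|R1) = 0.15·0.122 + 0.85·0.097 = 0.0183 + 0.08245 = 0.10075
P(L|R2) = 0.88·0.16 + 0.12·0.079 = 0.1408 + 0.00948 = 0.15028
P(L|R3) = 0.92·0.036 + 0.08·0.117 = 0.03312 + 0.00936 = 0.04248
Then overall,
P(L) = 0.34·0.10075 + 0.34·0.15028 + 0.32·0.04248
      = 0.034255 + 0.0510952 + 0.0135936 = 0.0989438

P(L) ≈ 0.0989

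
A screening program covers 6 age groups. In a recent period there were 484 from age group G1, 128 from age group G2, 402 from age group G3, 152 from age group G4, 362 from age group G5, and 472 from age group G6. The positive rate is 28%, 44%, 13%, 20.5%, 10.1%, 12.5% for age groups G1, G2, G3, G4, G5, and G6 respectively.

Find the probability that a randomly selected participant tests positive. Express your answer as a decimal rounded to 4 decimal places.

P(T) ≈ 0.1854

Total: 484 + 128 + 402 + 152 + 362 + 472 = 2000.
P(G1) = 484/2000 = 0.242. P(G2) = 128/2000 = 0.064. P(G3) = 402/2000 = 0.201. P(G4) = 152/2000 = 0.076. P(G5) = 362/2000 = 0.181. P(G6) = 472/2000 = 0.236.
P(T) = P(T|G1)·P(G1) + P(T|G2)·P(G2) + P(T|G3)·P(G3) + P(T|G4)·P(G4) + P(T|G5)·P(G5) + P(T|G6)·P(G6)
      = 0.28·0.242 + 0.44·0.064 + 0.13·0.201 + 0.205·0.076 + 0.101·0.181 + 0.125·0.236
      = 0.06776 + 0.02816 + 0.02613 + 0.01558 + 0.018281 + 0.0295 = 0.185411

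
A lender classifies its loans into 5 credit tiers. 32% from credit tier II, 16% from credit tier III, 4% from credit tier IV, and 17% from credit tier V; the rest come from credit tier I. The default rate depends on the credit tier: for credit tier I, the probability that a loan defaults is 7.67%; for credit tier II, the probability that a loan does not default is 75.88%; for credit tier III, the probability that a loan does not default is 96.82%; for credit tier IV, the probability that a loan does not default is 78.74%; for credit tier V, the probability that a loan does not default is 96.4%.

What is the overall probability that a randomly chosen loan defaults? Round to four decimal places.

P(D) ≈ 0.1207

P(I) = 1 − (0.32 + 0.16 + 0.04 + 0.17) = 0.31.
P(D|II) = 1 − 0.7588 = 0.2412.
P(D|III) = 1 − 0.9682 = 0.0318.
P(D|IV) = 1 − 0.7874 = 0.2126.
P(D|V) = 1 − 0.964 = 0.036.
P(D) = P(D|I)·P(I) + P(D|II)·P(II) + P(D|III)·P(III) + P(D|IV)·P(IV) + P(D|V)·P(V)
      = 0.0767·0.31 + 0.2412·0.32 + 0.0318·0.16 + 0.2126·0.04 + 0.036·0.17
      = 0.023777 + 0.077184 + 0.005088 + 0.008504 + 0.00612 = 0.120673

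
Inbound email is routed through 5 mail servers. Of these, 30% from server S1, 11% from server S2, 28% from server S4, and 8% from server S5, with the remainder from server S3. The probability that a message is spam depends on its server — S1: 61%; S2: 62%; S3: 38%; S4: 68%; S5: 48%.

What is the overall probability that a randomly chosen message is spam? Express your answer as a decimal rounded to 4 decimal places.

P(S3) = 1 − (0.3 + 0.11 + 0.28 + 0.08) = 0.23.
By the law of total probability,
P(S) = P(S|S1)·P(S1) + P(S|S2)·P(S2) + P(S|S3)·P(S3) + P(S|S4)·P(S4) + P(S|S5)·P(S5)
      = 0.61·0.3 + 0.62·0.11 + 0.38·0.23 + 0.68·0.28 + 0.48·0.08
      = 0.183 + 0.0682 + 0.0874 + 0.1904 + 0.0384 = 0.5674

0.5674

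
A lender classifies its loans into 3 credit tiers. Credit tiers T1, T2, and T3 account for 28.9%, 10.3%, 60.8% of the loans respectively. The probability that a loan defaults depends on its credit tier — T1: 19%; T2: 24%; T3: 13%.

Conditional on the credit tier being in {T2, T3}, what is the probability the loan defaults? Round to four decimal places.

Let S = {T2, T3}.
P(S) = 0.103 + 0.608 = 0.711.
P(D ∩ S) = 0.24·0.103 + 0.13·0.608 = 0.02472 + 0.07904 = 0.10376.
P(D | S) = 0.10376 / 0.711 = 0.145935…

0.1459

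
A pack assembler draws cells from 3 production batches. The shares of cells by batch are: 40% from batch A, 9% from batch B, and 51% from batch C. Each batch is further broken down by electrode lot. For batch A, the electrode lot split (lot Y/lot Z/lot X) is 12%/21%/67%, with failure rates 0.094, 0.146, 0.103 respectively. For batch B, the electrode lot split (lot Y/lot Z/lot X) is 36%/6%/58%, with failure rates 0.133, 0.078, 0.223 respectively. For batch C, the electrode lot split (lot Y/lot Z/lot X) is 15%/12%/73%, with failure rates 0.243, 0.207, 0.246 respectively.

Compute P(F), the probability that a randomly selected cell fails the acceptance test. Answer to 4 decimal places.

P(F|A) = 0.12·0.094 + 0.21·0.146 + 0.67·0.103 = 0.01128 + 0.03066 + 0.06901 = 0.11095
P(F|B) = 0.36·0.133 + 0.06·0.078 + 0.58·0.223 = 0.04788 + 0.00468 + 0.12934 = 0.1819
P(F|C) = 0.15·0.243 + 0.12·0.207 + 0.73·0.246 = 0.03645 + 0.02484 + 0.17958 = 0.24087
By total probability over the outer partition,
P(F) = 0.4·0.11095 + 0.09·0.1819 + 0.51·0.24087
      = 0.04438 + 0.016371 + 0.1228437 = 0.1835947

0.1836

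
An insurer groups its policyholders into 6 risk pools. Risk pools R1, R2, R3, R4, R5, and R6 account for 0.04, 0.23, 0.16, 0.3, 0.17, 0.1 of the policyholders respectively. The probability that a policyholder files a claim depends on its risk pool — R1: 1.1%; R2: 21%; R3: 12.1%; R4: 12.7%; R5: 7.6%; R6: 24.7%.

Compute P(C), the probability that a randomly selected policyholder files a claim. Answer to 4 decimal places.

0.1438

P(C) = P(C|R1)·P(R1) + P(C|R2)·P(R2) + P(C|R3)·P(R3) + P(C|R4)·P(R4) + P(C|R5)·P(R5) + P(C|R6)·P(R6)
      = 0.011·0.04 + 0.21·0.23 + 0.121·0.16 + 0.127·0.3 + 0.076·0.17 + 0.247·0.1
      = 0.00044 + 0.0483 + 0.01936 + 0.0381 + 0.01292 + 0.0247 = 0.14382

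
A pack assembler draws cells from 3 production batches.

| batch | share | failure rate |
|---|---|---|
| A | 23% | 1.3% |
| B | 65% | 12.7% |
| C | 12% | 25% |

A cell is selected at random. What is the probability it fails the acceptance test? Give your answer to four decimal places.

0.1155

Using total probability over the partition,
P(F) = P(F|A)·P(A) + P(F|B)·P(B) + P(F|C)·P(C)
      = 0.013·0.23 + 0.127·0.65 + 0.25·0.12
      = 0.00299 + 0.08255 + 0.03 = 0.11554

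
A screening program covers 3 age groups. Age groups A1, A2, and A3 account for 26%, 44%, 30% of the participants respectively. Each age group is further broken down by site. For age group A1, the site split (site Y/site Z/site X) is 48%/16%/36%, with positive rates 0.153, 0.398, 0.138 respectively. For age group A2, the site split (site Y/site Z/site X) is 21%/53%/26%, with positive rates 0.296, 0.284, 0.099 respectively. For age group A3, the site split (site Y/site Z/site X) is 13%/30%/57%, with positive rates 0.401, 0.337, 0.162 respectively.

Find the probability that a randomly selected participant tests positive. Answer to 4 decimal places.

0.2271

P(T|A1) = 0.48·0.153 + 0.16·0.398 + 0.36·0.138 = 0.07344 + 0.06368 + 0.04968 = 0.1868
P(T|A2) = 0.21·0.296 + 0.53·0.284 + 0.26·0.099 = 0.06216 + 0.15052 + 0.02574 = 0.23842
P(T|A3) = 0.13·0.401 + 0.3·0.337 + 0.57·0.162 = 0.05213 + 0.1011 + 0.09234 = 0.24557
Then overall,
P(T) = 0.26·0.1868 + 0.44·0.23842 + 0.3·0.24557
      = 0.048568 + 0.1049048 + 0.073671 = 0.2271438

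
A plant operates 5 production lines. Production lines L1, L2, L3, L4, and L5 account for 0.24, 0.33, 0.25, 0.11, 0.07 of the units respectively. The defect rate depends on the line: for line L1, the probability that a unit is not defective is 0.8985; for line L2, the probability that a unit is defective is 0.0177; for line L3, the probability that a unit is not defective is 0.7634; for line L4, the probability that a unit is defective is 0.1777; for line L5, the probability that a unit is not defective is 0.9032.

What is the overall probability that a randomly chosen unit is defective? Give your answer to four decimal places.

0.1157

P(D|L1) = 1 − 0.8985 = 0.1015.
P(D|L3) = 1 − 0.7634 = 0.2366.
P(D|L5) = 1 − 0.9032 = 0.0968.
Using total probability over the partition,
P(D) = P(D|L1)·P(L1) + P(D|L2)·P(L2) + P(D|L3)·P(L3) + P(D|L4)·P(L4) + P(D|L5)·P(L5)
      = 0.1015·0.24 + 0.0177·0.33 + 0.2366·0.25 + 0.1777·0.11 + 0.0968·0.07
      = 0.02436 + 0.005841 + 0.05915 + 0.019547 + 0.006776 = 0.115674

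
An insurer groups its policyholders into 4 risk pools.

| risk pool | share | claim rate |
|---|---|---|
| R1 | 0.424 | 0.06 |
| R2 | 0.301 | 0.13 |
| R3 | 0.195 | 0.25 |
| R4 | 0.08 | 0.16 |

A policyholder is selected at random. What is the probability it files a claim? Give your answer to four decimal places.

Summing over the partition,
P(C) = P(C|R1)·P(R1) + P(C|R2)·P(R2) + P(C|R3)·P(R3) + P(C|R4)·P(R4)
      = 0.06·0.424 + 0.13·0.301 + 0.25·0.195 + 0.16·0.08
      = 0.02544 + 0.03913 + 0.04875 + 0.0128 = 0.12612

P(C) ≈ 0.1261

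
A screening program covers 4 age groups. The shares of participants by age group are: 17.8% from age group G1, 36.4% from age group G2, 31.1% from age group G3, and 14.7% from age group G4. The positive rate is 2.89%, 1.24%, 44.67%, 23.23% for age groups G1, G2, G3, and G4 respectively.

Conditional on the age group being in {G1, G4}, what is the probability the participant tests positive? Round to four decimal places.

Let S = {G1, G4}.
P(S) = 0.178 + 0.147 = 0.325.
P(T ∩ S) = 0.0289·0.178 + 0.2323·0.147 = 0.0051442 + 0.0341481 = 0.0392923.
P(T | S) = 0.0392923 / 0.325 = 0.120899…

0.1209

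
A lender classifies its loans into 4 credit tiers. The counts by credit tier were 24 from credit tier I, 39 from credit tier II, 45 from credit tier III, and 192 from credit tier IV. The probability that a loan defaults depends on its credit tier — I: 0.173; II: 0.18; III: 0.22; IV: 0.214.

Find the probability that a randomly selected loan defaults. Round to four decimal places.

0.2072

Total: 24 + 39 + 45 + 192 = 300.
P(I) = 24/300 = 0.08. P(II) = 39/300 = 0.13. P(III) = 45/300 = 0.15. P(IV) = 192/300 = 0.64.
P(D) = P(D|I)·P(I) + P(D|II)·P(II) + P(D|III)·P(III) + P(D|IV)·P(IV)
      = 0.173·0.08 + 0.18·0.13 + 0.22·0.15 + 0.214·0.64
      = 0.01384 + 0.0234 + 0.033 + 0.13696 = 0.2072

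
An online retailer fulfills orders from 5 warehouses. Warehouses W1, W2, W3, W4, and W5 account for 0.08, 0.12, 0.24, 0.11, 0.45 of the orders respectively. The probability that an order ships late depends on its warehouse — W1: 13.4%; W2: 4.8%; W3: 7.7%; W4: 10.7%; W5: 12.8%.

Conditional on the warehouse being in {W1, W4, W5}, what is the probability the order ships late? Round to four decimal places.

Let S = {W1, W4, W5}.
P(S) = 0.08 + 0.11 + 0.45 = 0.64.
P(L ∩ S) = 0.134·0.08 + 0.107·0.11 + 0.128·0.45 = 0.01072 + 0.01177 + 0.0576 = 0.08009.
P(L | S) = 0.08009 / 0.64 = 0.125141…

P(L|S) ≈ 0.1251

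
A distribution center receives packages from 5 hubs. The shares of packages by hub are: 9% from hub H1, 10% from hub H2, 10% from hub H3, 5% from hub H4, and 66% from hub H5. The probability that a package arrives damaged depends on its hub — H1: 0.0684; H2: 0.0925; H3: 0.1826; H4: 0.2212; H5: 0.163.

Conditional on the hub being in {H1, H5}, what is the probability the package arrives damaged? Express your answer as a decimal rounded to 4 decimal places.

0.1516

Let S = {H1, H5}.
P(S) = 0.09 + 0.66 = 0.75.
P(D ∩ S) = 0.0684·0.09 + 0.163·0.66 = 0.006156 + 0.10758 = 0.113736.
P(D | S) = 0.113736 / 0.75 = 0.151648…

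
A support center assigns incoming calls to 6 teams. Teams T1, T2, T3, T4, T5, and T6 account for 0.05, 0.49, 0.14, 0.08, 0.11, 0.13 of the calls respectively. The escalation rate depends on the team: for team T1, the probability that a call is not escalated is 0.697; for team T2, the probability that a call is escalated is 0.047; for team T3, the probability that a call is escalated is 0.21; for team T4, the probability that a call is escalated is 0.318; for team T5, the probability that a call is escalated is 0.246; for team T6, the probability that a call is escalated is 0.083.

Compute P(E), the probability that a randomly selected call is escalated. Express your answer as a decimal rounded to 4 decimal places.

P(E) ≈ 0.1309

P(E|T1) = 1 − 0.697 = 0.303.
P(E) = P(E|T1)·P(T1) + P(E|T2)·P(T2) + P(E|T3)·P(T3) + P(E|T4)·P(T4) + P(E|T5)·P(T5) + P(E|T6)·P(T6)
      = 0.303·0.05 + 0.047·0.49 + 0.21·0.14 + 0.318·0.08 + 0.246·0.11 + 0.083·0.13
      = 0.01515 + 0.02303 + 0.0294 + 0.02544 + 0.02706 + 0.01079 = 0.13087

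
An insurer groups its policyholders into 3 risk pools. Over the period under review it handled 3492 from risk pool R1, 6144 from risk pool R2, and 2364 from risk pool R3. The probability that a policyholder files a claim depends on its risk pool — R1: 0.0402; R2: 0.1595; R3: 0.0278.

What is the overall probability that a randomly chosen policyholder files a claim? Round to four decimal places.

Total: 3492 + 6144 + 2364 = 12000.
P(R1) = 3492/12000 = 0.291. P(R2) = 6144/12000 = 0.512. P(R3) = 2364/12000 = 0.197.
P(C) = P(C|R1)·P(R1) + P(C|R2)·P(R2) + P(C|R3)·P(R3)
      = 0.0402·0.291 + 0.1595·0.512 + 0.0278·0.197
      = 0.0116982 + 0.081664 + 0.0054766 = 0.0988388

0.0988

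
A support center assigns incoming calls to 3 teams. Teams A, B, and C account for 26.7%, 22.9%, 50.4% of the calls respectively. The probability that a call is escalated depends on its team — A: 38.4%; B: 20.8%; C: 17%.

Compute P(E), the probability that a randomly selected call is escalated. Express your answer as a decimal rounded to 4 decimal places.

0.2358

P(E) = P(E|A)·P(A) + P(E|B)·P(B) + P(E|C)·P(C)
      = 0.384·0.267 + 0.208·0.229 + 0.17·0.504
      = 0.102528 + 0.047632 + 0.08568 = 0.23584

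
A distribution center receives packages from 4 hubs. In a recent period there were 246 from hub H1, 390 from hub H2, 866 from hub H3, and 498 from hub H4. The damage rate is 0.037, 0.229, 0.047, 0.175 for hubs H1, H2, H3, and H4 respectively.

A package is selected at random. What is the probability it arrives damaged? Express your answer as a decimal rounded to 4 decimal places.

Total: 246 + 390 + 866 + 498 = 2000.
P(H1) = 246/2000 = 0.123. P(H2) = 390/2000 = 0.195. P(H3) = 866/2000 = 0.433. P(H4) = 498/2000 = 0.249.
By the law of total probability,
P(D) = P(D|H1)·P(H1) + P(D|H2)·P(H2) + P(D|H3)·P(H3) + P(D|H4)·P(H4)
      = 0.037·0.123 + 0.229·0.195 + 0.047·0.433 + 0.175·0.249
      = 0.004551 + 0.044655 + 0.020351 + 0.043575 = 0.113132

P(D) ≈ 0.1131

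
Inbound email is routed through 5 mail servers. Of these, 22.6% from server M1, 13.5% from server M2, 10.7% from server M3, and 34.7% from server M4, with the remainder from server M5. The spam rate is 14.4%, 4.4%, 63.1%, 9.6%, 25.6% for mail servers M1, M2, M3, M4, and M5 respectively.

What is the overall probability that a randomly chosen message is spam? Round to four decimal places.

P(S) ≈ 0.1867

P(M5) = 1 − (0.226 + 0.135 + 0.107 + 0.347) = 0.185.
P(S) = P(S|M1)·P(M1) + P(S|M2)·P(M2) + P(S|M3)·P(M3) + P(S|M4)·P(M4) + P(S|M5)·P(M5)
      = 0.144·0.226 + 0.044·0.135 + 0.631·0.107 + 0.096·0.347 + 0.256·0.185
      = 0.032544 + 0.00594 + 0.067517 + 0.033312 + 0.04736 = 0.186673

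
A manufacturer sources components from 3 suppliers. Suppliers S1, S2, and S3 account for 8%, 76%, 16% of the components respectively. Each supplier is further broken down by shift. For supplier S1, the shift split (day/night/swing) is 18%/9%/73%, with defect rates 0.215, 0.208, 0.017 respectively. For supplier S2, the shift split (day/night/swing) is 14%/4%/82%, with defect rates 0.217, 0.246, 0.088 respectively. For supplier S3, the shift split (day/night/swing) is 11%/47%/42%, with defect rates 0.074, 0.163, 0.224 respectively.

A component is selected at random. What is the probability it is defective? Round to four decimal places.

0.1196

P(D|S1) = 0.18·0.215 + 0.09·0.208 + 0.73·0.017 = 0.0387 + 0.01872 + 0.01241 = 0.06983
P(D|S2) = 0.14·0.217 + 0.04·0.246 + 0.82·0.088 = 0.03038 + 0.00984 + 0.07216 = 0.11238
P(D|S3) = 0.11·0.074 + 0.47·0.163 + 0.42·0.224 = 0.00814 + 0.07661 + 0.09408 = 0.17883
Then overall,
P(D) = 0.08·0.06983 + 0.76·0.11238 + 0.16·0.17883
      = 0.0055864 + 0.0854088 + 0.0286128 = 0.119608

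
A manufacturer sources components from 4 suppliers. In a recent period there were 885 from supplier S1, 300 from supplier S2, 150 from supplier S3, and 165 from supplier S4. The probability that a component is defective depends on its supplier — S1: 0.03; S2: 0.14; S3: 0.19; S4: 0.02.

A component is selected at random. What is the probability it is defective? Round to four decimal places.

Total: 885 + 300 + 150 + 165 = 1500.
P(S1) = 885/1500 = 0.59. P(S2) = 300/1500 = 0.2. P(S3) = 150/1500 = 0.1. P(S4) = 165/1500 = 0.11.
By the law of total probability,
P(D) = P(D|S1)·P(S1) + P(D|S2)·P(S2) + P(D|S3)·P(S3) + P(D|S4)·P(S4)
      = 0.03·0.59 + 0.14·0.2 + 0.19·0.1 + 0.02·0.11
      = 0.0177 + 0.028 + 0.019 + 0.0022 = 0.0669

0.0669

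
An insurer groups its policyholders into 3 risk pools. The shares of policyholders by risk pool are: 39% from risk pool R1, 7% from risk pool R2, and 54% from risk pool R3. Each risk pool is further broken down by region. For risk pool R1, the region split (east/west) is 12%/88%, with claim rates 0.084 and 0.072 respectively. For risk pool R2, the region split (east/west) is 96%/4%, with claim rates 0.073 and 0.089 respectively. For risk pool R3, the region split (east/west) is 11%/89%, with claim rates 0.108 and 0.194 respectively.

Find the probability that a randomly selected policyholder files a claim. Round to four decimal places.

P(C) ≈ 0.1334

P(C|R1) = 0.12·0.084 + 0.88·0.072 = 0.01008 + 0.06336 = 0.07344
P(C|R2) = 0.96·0.073 + 0.04·0.089 = 0.07008 + 0.00356 = 0.07364
P(C|R3) = 0.11·0.108 + 0.89·0.194 = 0.01188 + 0.17266 = 0.18454
By total probability over the outer partition,
P(C) = 0.39·0.07344 + 0.07·0.07364 + 0.54·0.18454
      = 0.0286416 + 0.0051548 + 0.0996516 = 0.133448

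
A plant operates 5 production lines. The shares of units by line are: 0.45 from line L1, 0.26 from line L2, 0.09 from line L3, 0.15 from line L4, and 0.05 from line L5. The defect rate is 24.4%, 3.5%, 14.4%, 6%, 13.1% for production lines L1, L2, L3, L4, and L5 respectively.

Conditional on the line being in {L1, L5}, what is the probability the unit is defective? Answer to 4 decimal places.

Let S = {L1, L5}.
P(S) = 0.45 + 0.05 = 0.5.
P(D ∩ S) = 0.244·0.45 + 0.131·0.05 = 0.1098 + 0.00655 = 0.11635.
P(D | S) = 0.11635 / 0.5 = 0.232700…

P(D|S) ≈ 0.2327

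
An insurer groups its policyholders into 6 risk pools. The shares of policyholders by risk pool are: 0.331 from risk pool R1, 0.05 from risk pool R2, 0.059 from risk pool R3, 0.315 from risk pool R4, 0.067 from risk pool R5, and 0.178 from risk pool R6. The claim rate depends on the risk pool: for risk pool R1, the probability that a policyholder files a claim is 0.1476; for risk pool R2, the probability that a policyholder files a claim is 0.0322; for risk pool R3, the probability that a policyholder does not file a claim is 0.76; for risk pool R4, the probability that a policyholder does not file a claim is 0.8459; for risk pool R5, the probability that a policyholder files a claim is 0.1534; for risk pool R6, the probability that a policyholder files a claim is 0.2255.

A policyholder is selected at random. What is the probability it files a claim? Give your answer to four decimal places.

P(C|R3) = 1 − 0.76 = 0.24.
P(C|R4) = 1 − 0.8459 = 0.1541.
Using total probability over the partition,
P(C) = P(C|R1)·P(R1) + P(C|R2)·P(R2) + P(C|R3)·P(R3) + P(C|R4)·P(R4) + P(C|R5)·P(R5) + P(C|R6)·P(R6)
      = 0.1476·0.331 + 0.0322·0.05 + 0.24·0.059 + 0.1541·0.315 + 0.1534·0.067 + 0.2255·0.178
      = 0.0488556 + 0.00161 + 0.01416 + 0.0485415 + 0.0102778 + 0.040139 = 0.1635839

0.1636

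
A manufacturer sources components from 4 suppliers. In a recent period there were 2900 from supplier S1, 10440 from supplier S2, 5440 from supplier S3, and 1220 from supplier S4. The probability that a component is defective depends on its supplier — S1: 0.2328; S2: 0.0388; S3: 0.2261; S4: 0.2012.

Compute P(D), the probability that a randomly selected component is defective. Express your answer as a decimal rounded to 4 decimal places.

Total: 2900 + 10440 + 5440 + 1220 = 20000.
P(S1) = 2900/20000 = 0.145. P(S2) = 10440/20000 = 0.522. P(S3) = 5440/20000 = 0.272. P(S4) = 1220/20000 = 0.061.
Summing over the partition,
P(D) = P(D|S1)·P(S1) + P(D|S2)·P(S2) + P(D|S3)·P(S3) + P(D|S4)·P(S4)
      = 0.2328·0.145 + 0.0388·0.522 + 0.2261·0.272 + 0.2012·0.061
      = 0.033756 + 0.0202536 + 0.0614992 + 0.0122732 = 0.127782

0.1278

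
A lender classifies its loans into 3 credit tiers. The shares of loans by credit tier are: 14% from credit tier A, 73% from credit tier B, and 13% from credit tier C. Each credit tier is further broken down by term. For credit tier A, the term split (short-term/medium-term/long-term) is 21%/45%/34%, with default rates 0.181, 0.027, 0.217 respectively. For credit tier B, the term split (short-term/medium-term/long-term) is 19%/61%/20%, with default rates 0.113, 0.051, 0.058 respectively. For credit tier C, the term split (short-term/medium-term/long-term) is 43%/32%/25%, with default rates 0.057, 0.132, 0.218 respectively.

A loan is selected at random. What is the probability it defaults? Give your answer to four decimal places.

P(D) ≈ 0.0800

P(D|A) = 0.21·0.181 + 0.45·0.027 + 0.34·0.217 = 0.03801 + 0.01215 + 0.07378 = 0.12394
P(D|B) = 0.19·0.113 + 0.61·0.051 + 0.2·0.058 = 0.02147 + 0.03111 + 0.0116 = 0.06418
P(D|C) = 0.43·0.057 + 0.32·0.132 + 0.25·0.218 = 0.02451 + 0.04224 + 0.0545 = 0.12125
By total probability over the outer partition,
P(D) = 0.14·0.12394 + 0.73·0.06418 + 0.13·0.12125
      = 0.0173516 + 0.0468514 + 0.0157625 = 0.0799655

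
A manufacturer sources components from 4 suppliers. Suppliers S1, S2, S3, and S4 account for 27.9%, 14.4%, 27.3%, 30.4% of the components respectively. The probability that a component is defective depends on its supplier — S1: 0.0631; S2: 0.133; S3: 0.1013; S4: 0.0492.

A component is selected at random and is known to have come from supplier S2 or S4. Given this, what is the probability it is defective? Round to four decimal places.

P(D|S) ≈ 0.0761

Let S = {S2, S4}.
P(S) = 0.144 + 0.304 = 0.448.
P(D ∩ S) = 0.133·0.144 + 0.0492·0.304 = 0.019152 + 0.0149568 = 0.0341088.
P(D | S) = 0.0341088 / 0.448 = 0.076136…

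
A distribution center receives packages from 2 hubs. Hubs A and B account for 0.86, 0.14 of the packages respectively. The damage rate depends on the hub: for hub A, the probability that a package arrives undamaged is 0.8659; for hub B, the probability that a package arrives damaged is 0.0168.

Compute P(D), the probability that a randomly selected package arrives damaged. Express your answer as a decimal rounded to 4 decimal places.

P(D|A) = 1 − 0.8659 = 0.1341.
P(D) = P(D|A)·P(A) + P(D|B)·P(B)
      = 0.1341·0.86 + 0.0168·0.14
      = 0.115326 + 0.002352 = 0.117678

0.1177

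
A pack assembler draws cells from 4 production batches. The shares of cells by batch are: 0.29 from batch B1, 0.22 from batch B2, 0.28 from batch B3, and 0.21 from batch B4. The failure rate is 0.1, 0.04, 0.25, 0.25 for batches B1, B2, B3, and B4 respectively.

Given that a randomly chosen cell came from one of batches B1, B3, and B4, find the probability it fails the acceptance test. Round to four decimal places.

Let S = {B1, B3, B4}.
P(S) = 0.29 + 0.28 + 0.21 = 0.78.
P(F ∩ S) = 0.1·0.29 + 0.25·0.28 + 0.25·0.21 = 0.029 + 0.07 + 0.0525 = 0.1515.
P(F | S) = 0.1515 / 0.78 = 0.194231…

P(F|S) ≈ 0.1942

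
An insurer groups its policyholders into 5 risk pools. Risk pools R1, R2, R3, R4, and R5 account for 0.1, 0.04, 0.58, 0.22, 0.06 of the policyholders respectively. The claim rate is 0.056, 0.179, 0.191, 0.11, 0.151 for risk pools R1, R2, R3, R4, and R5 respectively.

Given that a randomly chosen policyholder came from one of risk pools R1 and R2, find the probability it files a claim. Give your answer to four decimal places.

Let S = {R1, R2}.
P(S) = 0.1 + 0.04 = 0.14.
P(C ∩ S) = 0.056·0.1 + 0.179·0.04 = 0.0056 + 0.00716 = 0.01276.
P(C | S) = 0.01276 / 0.14 = 0.091143…

P(C|S) ≈ 0.0911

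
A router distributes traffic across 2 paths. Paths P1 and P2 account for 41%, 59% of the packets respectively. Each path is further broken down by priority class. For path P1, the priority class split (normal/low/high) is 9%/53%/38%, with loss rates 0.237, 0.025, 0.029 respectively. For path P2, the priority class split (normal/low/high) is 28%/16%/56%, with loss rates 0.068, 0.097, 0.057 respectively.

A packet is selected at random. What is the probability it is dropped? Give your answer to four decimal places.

0.0579

P(L|P1) = 0.09·0.237 + 0.53·0.025 + 0.38·0.029 = 0.02133 + 0.01325 + 0.01102 = 0.0456
P(L|P2) = 0.28·0.068 + 0.16·0.097 + 0.56·0.057 = 0.01904 + 0.01552 + 0.03192 = 0.06648
By total probability over the outer partition,
P(L) = 0.41·0.0456 + 0.59·0.06648
      = 0.018696 + 0.0392232 = 0.0579192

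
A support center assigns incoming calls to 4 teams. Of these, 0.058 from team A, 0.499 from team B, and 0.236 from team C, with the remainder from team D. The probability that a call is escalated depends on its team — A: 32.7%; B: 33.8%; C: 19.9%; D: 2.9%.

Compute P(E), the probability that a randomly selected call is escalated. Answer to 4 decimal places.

0.2406

P(D) = 1 − (0.058 + 0.499 + 0.236) = 0.207.
Using total probability over the partition,
P(E) = P(E|A)·P(A) + P(E|B)·P(B) + P(E|C)·P(C) + P(E|D)·P(D)
      = 0.327·0.058 + 0.338·0.499 + 0.199·0.236 + 0.029·0.207
      = 0.018966 + 0.168662 + 0.046964 + 0.006003 = 0.240595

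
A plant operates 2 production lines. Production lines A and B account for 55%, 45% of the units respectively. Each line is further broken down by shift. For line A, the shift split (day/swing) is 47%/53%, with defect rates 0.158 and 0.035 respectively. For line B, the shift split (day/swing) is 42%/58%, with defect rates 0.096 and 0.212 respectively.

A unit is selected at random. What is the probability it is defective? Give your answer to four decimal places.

P(D|A) = 0.47·0.158 + 0.53·0.035 = 0.07426 + 0.01855 = 0.09281
P(D|B) = 0.42·0.096 + 0.58·0.212 = 0.04032 + 0.12296 = 0.16328
Then overall,
P(D) = 0.55·0.09281 + 0.45·0.16328
      = 0.0510455 + 0.073476 = 0.1245215

0.1245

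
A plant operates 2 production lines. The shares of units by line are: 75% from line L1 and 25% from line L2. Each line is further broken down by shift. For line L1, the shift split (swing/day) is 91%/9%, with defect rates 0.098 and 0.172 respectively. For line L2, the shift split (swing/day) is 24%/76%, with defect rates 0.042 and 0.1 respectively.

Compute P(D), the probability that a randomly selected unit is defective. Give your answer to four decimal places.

0.1000

P(D|L1) = 0.91·0.098 + 0.09·0.172 = 0.08918 + 0.01548 = 0.10466
P(D|L2) = 0.24·0.042 + 0.76·0.1 = 0.01008 + 0.076 = 0.08608
Then overall,
P(D) = 0.75·0.10466 + 0.25·0.08608
      = 0.078495 + 0.02152 = 0.100015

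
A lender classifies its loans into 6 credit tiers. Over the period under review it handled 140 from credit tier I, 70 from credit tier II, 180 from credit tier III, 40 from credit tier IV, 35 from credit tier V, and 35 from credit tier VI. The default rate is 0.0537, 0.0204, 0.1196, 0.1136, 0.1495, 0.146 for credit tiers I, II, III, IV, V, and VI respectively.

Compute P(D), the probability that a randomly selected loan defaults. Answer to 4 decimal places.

0.0907

Total: 140 + 70 + 180 + 40 + 35 + 35 = 500.
P(I) = 140/500 = 0.28. P(II) = 70/500 = 0.14. P(III) = 180/500 = 0.36. P(IV) = 40/500 = 0.08. P(V) = 35/500 = 0.07. P(VI) = 35/500 = 0.07.
Summing over the partition,
P(D) = P(D|I)·P(I) + P(D|II)·P(II) + P(D|III)·P(III) + P(D|IV)·P(IV) + P(D|V)·P(V) + P(D|VI)·P(VI)
      = 0.0537·0.28 + 0.0204·0.14 + 0.1196·0.36 + 0.1136·0.08 + 0.1495·0.07 + 0.146·0.07
      = 0.015036 + 0.002856 + 0.043056 + 0.009088 + 0.010465 + 0.01022 = 0.090721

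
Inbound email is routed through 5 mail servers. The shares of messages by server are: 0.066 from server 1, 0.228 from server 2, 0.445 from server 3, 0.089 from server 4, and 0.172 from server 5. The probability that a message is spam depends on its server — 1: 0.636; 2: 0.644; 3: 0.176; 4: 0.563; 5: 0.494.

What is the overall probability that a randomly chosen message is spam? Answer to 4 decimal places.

P(S) ≈ 0.4022

By the law of total probability,
P(S) = P(S|1)·P(1) + P(S|2)·P(2) + P(S|3)·P(3) + P(S|4)·P(4) + P(S|5)·P(5)
      = 0.636·0.066 + 0.644·0.228 + 0.176·0.445 + 0.563·0.089 + 0.494·0.172
      = 0.041976 + 0.146832 + 0.07832 + 0.050107 + 0.084968 = 0.402203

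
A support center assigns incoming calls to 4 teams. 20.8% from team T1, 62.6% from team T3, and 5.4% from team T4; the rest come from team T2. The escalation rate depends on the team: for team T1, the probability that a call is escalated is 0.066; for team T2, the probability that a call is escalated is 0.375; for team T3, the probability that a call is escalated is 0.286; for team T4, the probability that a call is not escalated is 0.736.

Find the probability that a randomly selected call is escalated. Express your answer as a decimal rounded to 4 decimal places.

P(E) ≈ 0.2490

P(T2) = 1 − (0.208 + 0.626 + 0.054) = 0.112.
P(E|T4) = 1 − 0.736 = 0.264.
Using total probability over the partition,
P(E) = P(E|T1)·P(T1) + P(E|T2)·P(T2) + P(E|T3)·P(T3) + P(E|T4)·P(T4)
      = 0.066·0.208 + 0.375·0.112 + 0.286·0.626 + 0.264·0.054
      = 0.013728 + 0.042 + 0.179036 + 0.014256 = 0.24902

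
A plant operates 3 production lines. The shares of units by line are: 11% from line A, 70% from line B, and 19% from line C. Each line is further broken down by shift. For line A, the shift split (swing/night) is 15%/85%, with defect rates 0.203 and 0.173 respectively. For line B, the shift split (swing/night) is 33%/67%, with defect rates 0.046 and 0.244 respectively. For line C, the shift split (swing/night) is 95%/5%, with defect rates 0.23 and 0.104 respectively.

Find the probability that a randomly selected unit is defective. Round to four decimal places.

0.1871

P(D|A) = 0.15·0.203 + 0.85·0.173 = 0.03045 + 0.14705 = 0.1775
P(D|B) = 0.33·0.046 + 0.67·0.244 = 0.01518 + 0.16348 = 0.17866
P(D|C) = 0.95·0.23 + 0.05·0.104 = 0.2185 + 0.0052 = 0.2237
Then overall,
P(D) = 0.11·0.1775 + 0.7·0.17866 + 0.19·0.2237
      = 0.019525 + 0.125062 + 0.042503 = 0.18709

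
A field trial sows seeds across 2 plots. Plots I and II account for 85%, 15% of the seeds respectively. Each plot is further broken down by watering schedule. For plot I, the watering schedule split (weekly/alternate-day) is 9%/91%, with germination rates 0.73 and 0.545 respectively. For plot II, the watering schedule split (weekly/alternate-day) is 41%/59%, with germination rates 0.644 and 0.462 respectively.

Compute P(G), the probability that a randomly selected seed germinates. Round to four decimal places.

P(G) ≈ 0.5579

P(G|I) = 0.09·0.73 + 0.91·0.545 = 0.0657 + 0.49595 = 0.56165
P(G|II) = 0.41·0.644 + 0.59·0.462 = 0.26404 + 0.27258 = 0.53662
Then overall,
P(G) = 0.85·0.56165 + 0.15·0.53662
      = 0.4774025 + 0.080493 = 0.5578955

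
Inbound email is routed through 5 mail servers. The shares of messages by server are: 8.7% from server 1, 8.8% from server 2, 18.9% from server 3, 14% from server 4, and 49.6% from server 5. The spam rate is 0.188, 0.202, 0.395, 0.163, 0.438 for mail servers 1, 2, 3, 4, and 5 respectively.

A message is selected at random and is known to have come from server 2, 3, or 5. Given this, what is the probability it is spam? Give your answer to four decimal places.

P(S|J) ≈ 0.4006

Let J = {2, 3, 5}.
P(J) = 0.088 + 0.189 + 0.496 = 0.773.
P(S ∩ J) = 0.202·0.088 + 0.395·0.189 + 0.438·0.496 = 0.017776 + 0.074655 + 0.217248 = 0.309679.
P(S | J) = 0.309679 / 0.773 = 0.400620…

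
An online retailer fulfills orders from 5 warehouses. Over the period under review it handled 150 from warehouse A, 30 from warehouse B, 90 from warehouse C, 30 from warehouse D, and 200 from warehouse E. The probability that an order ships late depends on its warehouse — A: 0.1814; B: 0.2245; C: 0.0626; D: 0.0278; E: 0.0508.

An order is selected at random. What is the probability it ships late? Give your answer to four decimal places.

P(L) ≈ 0.1011

Total: 150 + 30 + 90 + 30 + 200 = 500.
P(A) = 150/500 = 0.3. P(B) = 30/500 = 0.06. P(C) = 90/500 = 0.18. P(D) = 30/500 = 0.06. P(E) = 200/500 = 0.4.
P(L) = P(L|A)·P(A) + P(L|B)·P(B) + P(L|C)·P(C) + P(L|D)·P(D) + P(L|E)·P(E)
      = 0.1814·0.3 + 0.2245·0.06 + 0.0626·0.18 + 0.0278·0.06 + 0.0508·0.4
      = 0.05442 + 0.01347 + 0.011268 + 0.001668 + 0.02032 = 0.101146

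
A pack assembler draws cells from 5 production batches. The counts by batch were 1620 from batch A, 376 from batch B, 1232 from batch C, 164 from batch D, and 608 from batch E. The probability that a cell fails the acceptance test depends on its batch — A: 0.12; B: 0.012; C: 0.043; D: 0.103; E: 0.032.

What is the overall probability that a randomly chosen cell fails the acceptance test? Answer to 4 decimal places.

0.0721

Total: 1620 + 376 + 1232 + 164 + 608 = 4000.
P(A) = 1620/4000 = 0.405. P(B) = 376/4000 = 0.094. P(C) = 1232/4000 = 0.308. P(D) = 164/4000 = 0.041. P(E) = 608/4000 = 0.152.
By the law of total probability,
P(F) = P(F|A)·P(A) + P(F|B)·P(B) + P(F|C)·P(C) + P(F|D)·P(D) + P(F|E)·P(E)
      = 0.12·0.405 + 0.012·0.094 + 0.043·0.308 + 0.103·0.041 + 0.032·0.152
      = 0.0486 + 0.001128 + 0.013244 + 0.004223 + 0.004864 = 0.072059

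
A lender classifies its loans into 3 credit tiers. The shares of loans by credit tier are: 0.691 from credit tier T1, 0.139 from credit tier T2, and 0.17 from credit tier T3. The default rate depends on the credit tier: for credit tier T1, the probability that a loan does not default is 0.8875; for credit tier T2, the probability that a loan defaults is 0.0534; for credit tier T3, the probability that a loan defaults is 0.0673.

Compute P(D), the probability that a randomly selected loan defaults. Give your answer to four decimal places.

P(D) ≈ 0.0966

P(D|T1) = 1 − 0.8875 = 0.1125.
Using total probability over the partition,
P(D) = P(D|T1)·P(T1) + P(D|T2)·P(T2) + P(D|T3)·P(T3)
      = 0.1125·0.691 + 0.0534·0.139 + 0.0673·0.17
      = 0.0777375 + 0.0074226 + 0.011441 = 0.0966011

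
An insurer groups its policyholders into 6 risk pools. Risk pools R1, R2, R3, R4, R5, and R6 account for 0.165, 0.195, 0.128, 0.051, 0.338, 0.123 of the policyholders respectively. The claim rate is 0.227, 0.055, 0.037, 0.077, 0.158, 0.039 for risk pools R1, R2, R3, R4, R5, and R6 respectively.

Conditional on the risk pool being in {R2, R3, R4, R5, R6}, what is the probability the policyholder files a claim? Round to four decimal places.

P(C|S) ≈ 0.0929

Let S = {R2, R3, R4, R5, R6}.
P(S) = 0.195 + 0.128 + 0.051 + 0.338 + 0.123 = 0.835.
P(C ∩ S) = 0.055·0.195 + 0.037·0.128 + 0.077·0.051 + 0.158·0.338 + 0.039·0.123 = 0.010725 + 0.004736 + 0.003927 + 0.053404 + 0.004797 = 0.077589.
P(C | S) = 0.077589 / 0.835 = 0.092921…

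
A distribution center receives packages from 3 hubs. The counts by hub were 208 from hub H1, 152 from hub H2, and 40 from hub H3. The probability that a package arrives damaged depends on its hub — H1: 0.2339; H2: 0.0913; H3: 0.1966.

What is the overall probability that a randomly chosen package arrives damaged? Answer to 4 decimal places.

P(D) ≈ 0.1760

Total: 208 + 152 + 40 = 400.
P(H1) = 208/400 = 0.52. P(H2) = 152/400 = 0.38. P(H3) = 40/400 = 0.1.
Using total probability over the partition,
P(D) = P(D|H1)·P(H1) + P(D|H2)·P(H2) + P(D|H3)·P(H3)
      = 0.2339·0.52 + 0.0913·0.38 + 0.1966·0.1
      = 0.121628 + 0.034694 + 0.01966 = 0.175982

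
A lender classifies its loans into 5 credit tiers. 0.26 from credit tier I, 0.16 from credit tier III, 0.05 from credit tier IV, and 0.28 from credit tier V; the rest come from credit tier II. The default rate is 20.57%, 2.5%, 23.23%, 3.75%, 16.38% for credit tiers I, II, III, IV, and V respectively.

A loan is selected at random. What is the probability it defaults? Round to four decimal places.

P(II) = 1 − (0.26 + 0.16 + 0.05 + 0.28) = 0.25.
P(D) = P(D|I)·P(I) + P(D|II)·P(II) + P(D|III)·P(III) + P(D|IV)·P(IV) + P(D|V)·P(V)
      = 0.2057·0.26 + 0.025·0.25 + 0.2323·0.16 + 0.0375·0.05 + 0.1638·0.28
      = 0.053482 + 0.00625 + 0.037168 + 0.001875 + 0.045864 = 0.144639

P(D) ≈ 0.1446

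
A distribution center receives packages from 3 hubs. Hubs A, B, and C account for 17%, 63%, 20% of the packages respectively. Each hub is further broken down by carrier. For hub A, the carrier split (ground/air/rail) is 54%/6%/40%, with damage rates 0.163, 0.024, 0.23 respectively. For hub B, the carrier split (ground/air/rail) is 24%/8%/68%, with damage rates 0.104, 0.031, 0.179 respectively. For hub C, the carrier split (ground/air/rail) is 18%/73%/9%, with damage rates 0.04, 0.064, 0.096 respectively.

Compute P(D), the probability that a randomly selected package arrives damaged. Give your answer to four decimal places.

P(D|A) = 0.54·0.163 + 0.06·0.024 + 0.4·0.23 = 0.08802 + 0.00144 + 0.092 = 0.18146
P(D|B) = 0.24·0.104 + 0.08·0.031 + 0.68·0.179 = 0.02496 + 0.00248 + 0.12172 = 0.14916
P(D|C) = 0.18·0.04 + 0.73·0.064 + 0.09·0.096 = 0.0072 + 0.04672 + 0.00864 = 0.06256
Then overall,
P(D) = 0.17·0.18146 + 0.63·0.14916 + 0.2·0.06256
      = 0.0308482 + 0.0939708 + 0.012512 = 0.137331

0.1373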